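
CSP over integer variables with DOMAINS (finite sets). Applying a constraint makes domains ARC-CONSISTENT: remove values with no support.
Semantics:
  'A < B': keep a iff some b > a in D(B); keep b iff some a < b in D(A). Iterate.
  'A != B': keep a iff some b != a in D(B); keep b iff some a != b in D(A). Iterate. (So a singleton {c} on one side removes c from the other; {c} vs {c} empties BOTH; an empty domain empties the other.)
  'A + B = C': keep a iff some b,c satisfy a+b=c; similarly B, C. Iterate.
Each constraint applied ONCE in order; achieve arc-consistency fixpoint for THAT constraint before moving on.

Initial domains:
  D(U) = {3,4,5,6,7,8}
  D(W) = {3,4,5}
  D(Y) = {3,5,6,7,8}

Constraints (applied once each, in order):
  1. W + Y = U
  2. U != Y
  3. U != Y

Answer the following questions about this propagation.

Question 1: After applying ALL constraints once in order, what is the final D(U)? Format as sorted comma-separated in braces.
Answer: {6,7,8}

Derivation:
Constraint 1 (W + Y = U) on D(W)={3,4,5} D(Y)={3,5,6,7,8} D(U)={3,4,5,6,7,8}: Y {3,5,6,7,8}->{3,5}; U {3,4,5,6,7,8}->{6,7,8}
Constraint 2 (U != Y) on D(U)={6,7,8} D(Y)={3,5}: no change
Constraint 3 (U != Y) on D(U)={6,7,8} D(Y)={3,5}: no change
So after all 3 constraints: D(U) = {6,7,8}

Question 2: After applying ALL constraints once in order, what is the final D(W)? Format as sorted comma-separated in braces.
Answer: {3,4,5}

Derivation:
Constraint 1 (W + Y = U) on D(W)={3,4,5} D(Y)={3,5,6,7,8} D(U)={3,4,5,6,7,8}: Y {3,5,6,7,8}->{3,5}; U {3,4,5,6,7,8}->{6,7,8}
Constraint 2 (U != Y) on D(U)={6,7,8} D(Y)={3,5}: no change
Constraint 3 (U != Y) on D(U)={6,7,8} D(Y)={3,5}: no change
So after all 3 constraints: D(W) = {3,4,5}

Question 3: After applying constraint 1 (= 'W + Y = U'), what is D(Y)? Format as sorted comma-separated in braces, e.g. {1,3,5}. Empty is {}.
Constraint 1 (W + Y = U) on D(W)={3,4,5} D(Y)={3,5,6,7,8} D(U)={3,4,5,6,7,8}: Y {3,5,6,7,8}->{3,5}; U {3,4,5,6,7,8}->{6,7,8}
So after constraint 1: D(Y) = {3,5}

Answer: {3,5}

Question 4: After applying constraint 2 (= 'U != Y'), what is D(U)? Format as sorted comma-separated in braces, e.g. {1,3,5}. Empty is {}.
Constraint 1 (W + Y = U) on D(W)={3,4,5} D(Y)={3,5,6,7,8} D(U)={3,4,5,6,7,8}: Y {3,5,6,7,8}->{3,5}; U {3,4,5,6,7,8}->{6,7,8}
Constraint 2 (U != Y) on D(U)={6,7,8} D(Y)={3,5}: no change
So after constraint 2: D(U) = {6,7,8}

Answer: {6,7,8}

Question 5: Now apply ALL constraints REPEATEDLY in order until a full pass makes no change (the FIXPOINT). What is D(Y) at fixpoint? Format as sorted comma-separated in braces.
pass 0 (initial): D(Y)={3,5,6,7,8}
pass 1: U {3,4,5,6,7,8}->{6,7,8}; Y {3,5,6,7,8}->{3,5}
pass 2: no change
Fixpoint after 2 passes: D(Y) = {3,5}

Answer: {3,5}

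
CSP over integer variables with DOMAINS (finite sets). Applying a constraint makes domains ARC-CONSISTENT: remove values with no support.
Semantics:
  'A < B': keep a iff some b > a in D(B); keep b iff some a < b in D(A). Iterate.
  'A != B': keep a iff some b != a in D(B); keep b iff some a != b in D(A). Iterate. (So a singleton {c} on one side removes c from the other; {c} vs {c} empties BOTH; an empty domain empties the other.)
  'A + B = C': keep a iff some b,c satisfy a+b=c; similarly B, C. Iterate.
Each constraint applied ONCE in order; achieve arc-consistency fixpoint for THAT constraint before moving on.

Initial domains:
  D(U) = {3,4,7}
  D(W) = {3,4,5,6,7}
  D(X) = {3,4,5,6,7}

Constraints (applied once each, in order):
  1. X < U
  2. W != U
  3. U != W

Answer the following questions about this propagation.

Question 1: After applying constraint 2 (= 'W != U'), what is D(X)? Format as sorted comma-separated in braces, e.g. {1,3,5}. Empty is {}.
Constraint 1 (X < U) on D(X)={3,4,5,6,7} D(U)={3,4,7}: X {3,4,5,6,7}->{3,4,5,6}; U {3,4,7}->{4,7}
Constraint 2 (W != U) on D(W)={3,4,5,6,7} D(U)={4,7}: no change
So after constraint 2: D(X) = {3,4,5,6}

Answer: {3,4,5,6}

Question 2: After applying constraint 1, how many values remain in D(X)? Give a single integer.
Constraint 1 (X < U) on D(X)={3,4,5,6,7} D(U)={3,4,7}: X {3,4,5,6,7}->{3,4,5,6}; U {3,4,7}->{4,7}
So after constraint 1: D(X)={3,4,5,6}, size = 4

Answer: 4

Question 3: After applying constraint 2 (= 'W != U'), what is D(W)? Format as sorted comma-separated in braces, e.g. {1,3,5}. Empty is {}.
Answer: {3,4,5,6,7}

Derivation:
Constraint 1 (X < U) on D(X)={3,4,5,6,7} D(U)={3,4,7}: X {3,4,5,6,7}->{3,4,5,6}; U {3,4,7}->{4,7}
Constraint 2 (W != U) on D(W)={3,4,5,6,7} D(U)={4,7}: no change
So after constraint 2: D(W) = {3,4,5,6,7}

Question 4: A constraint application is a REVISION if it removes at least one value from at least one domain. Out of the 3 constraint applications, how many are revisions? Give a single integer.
Answer: 1

Derivation:
Constraint 1 (X < U) on D(X)={3,4,5,6,7} D(U)={3,4,7}: X {3,4,5,6,7}->{3,4,5,6}; U {3,4,7}->{4,7} => REVISION
Constraint 2 (W != U) on D(W)={3,4,5,6,7} D(U)={4,7}: no change => not a revision
Constraint 3 (U != W) on D(U)={4,7} D(W)={3,4,5,6,7}: no change => not a revision
Total revisions = 1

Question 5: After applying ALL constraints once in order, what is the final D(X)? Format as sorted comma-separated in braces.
Constraint 1 (X < U) on D(X)={3,4,5,6,7} D(U)={3,4,7}: X {3,4,5,6,7}->{3,4,5,6}; U {3,4,7}->{4,7}
Constraint 2 (W != U) on D(W)={3,4,5,6,7} D(U)={4,7}: no change
Constraint 3 (U != W) on D(U)={4,7} D(W)={3,4,5,6,7}: no change
So after all 3 constraints: D(X) = {3,4,5,6}

Answer: {3,4,5,6}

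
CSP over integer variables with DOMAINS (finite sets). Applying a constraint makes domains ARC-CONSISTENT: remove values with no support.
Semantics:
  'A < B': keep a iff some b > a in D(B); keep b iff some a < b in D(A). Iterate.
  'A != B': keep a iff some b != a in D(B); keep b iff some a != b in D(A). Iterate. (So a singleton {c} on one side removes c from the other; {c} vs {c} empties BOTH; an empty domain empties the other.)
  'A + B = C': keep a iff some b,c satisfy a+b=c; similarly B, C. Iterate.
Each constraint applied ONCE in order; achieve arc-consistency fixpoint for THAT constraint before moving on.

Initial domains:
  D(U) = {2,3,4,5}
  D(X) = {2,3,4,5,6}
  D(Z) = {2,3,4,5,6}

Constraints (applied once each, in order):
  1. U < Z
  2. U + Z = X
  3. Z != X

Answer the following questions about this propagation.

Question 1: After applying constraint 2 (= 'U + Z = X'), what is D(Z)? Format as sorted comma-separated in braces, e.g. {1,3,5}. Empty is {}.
Constraint 1 (U < Z) on D(U)={2,3,4,5} D(Z)={2,3,4,5,6}: Z {2,3,4,5,6}->{3,4,5,6}
Constraint 2 (U + Z = X) on D(U)={2,3,4,5} D(Z)={3,4,5,6} D(X)={2,3,4,5,6}: U {2,3,4,5}->{2,3}; Z {3,4,5,6}->{3,4}; X {2,3,4,5,6}->{5,6}
So after constraint 2: D(Z) = {3,4}

Answer: {3,4}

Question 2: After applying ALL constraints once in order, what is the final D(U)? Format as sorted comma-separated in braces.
Constraint 1 (U < Z) on D(U)={2,3,4,5} D(Z)={2,3,4,5,6}: Z {2,3,4,5,6}->{3,4,5,6}
Constraint 2 (U + Z = X) on D(U)={2,3,4,5} D(Z)={3,4,5,6} D(X)={2,3,4,5,6}: U {2,3,4,5}->{2,3}; Z {3,4,5,6}->{3,4}; X {2,3,4,5,6}->{5,6}
Constraint 3 (Z != X) on D(Z)={3,4} D(X)={5,6}: no change
So after all 3 constraints: D(U) = {2,3}

Answer: {2,3}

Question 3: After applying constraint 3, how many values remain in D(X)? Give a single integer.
Constraint 1 (U < Z) on D(U)={2,3,4,5} D(Z)={2,3,4,5,6}: Z {2,3,4,5,6}->{3,4,5,6}
Constraint 2 (U + Z = X) on D(U)={2,3,4,5} D(Z)={3,4,5,6} D(X)={2,3,4,5,6}: U {2,3,4,5}->{2,3}; Z {3,4,5,6}->{3,4}; X {2,3,4,5,6}->{5,6}
Constraint 3 (Z != X) on D(Z)={3,4} D(X)={5,6}: no change
So after constraint 3: D(X)={5,6}, size = 2

Answer: 2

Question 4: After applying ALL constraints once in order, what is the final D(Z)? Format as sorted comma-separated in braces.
Constraint 1 (U < Z) on D(U)={2,3,4,5} D(Z)={2,3,4,5,6}: Z {2,3,4,5,6}->{3,4,5,6}
Constraint 2 (U + Z = X) on D(U)={2,3,4,5} D(Z)={3,4,5,6} D(X)={2,3,4,5,6}: U {2,3,4,5}->{2,3}; Z {3,4,5,6}->{3,4}; X {2,3,4,5,6}->{5,6}
Constraint 3 (Z != X) on D(Z)={3,4} D(X)={5,6}: no change
So after all 3 constraints: D(Z) = {3,4}

Answer: {3,4}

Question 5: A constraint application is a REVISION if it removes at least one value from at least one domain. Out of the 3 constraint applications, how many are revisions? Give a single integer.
Constraint 1 (U < Z) on D(U)={2,3,4,5} D(Z)={2,3,4,5,6}: Z {2,3,4,5,6}->{3,4,5,6} => REVISION
Constraint 2 (U + Z = X) on D(U)={2,3,4,5} D(Z)={3,4,5,6} D(X)={2,3,4,5,6}: U {2,3,4,5}->{2,3}; Z {3,4,5,6}->{3,4}; X {2,3,4,5,6}->{5,6} => REVISION
Constraint 3 (Z != X) on D(Z)={3,4} D(X)={5,6}: no change => not a revision
Total revisions = 2

Answer: 2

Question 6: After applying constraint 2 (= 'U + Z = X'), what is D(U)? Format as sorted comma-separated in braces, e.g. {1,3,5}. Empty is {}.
Answer: {2,3}

Derivation:
Constraint 1 (U < Z) on D(U)={2,3,4,5} D(Z)={2,3,4,5,6}: Z {2,3,4,5,6}->{3,4,5,6}
Constraint 2 (U + Z = X) on D(U)={2,3,4,5} D(Z)={3,4,5,6} D(X)={2,3,4,5,6}: U {2,3,4,5}->{2,3}; Z {3,4,5,6}->{3,4}; X {2,3,4,5,6}->{5,6}
So after constraint 2: D(U) = {2,3}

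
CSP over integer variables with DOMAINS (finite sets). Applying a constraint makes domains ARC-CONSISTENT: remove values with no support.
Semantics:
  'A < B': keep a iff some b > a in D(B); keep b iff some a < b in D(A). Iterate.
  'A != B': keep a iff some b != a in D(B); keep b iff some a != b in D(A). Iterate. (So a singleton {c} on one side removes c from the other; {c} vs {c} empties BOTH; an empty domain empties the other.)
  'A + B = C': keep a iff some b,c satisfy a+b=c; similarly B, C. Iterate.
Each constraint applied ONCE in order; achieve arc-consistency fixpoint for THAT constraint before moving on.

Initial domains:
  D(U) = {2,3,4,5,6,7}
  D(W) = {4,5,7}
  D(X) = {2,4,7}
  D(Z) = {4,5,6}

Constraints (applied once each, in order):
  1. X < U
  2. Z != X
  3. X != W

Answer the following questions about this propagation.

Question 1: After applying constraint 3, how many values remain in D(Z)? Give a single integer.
Answer: 3

Derivation:
Constraint 1 (X < U) on D(X)={2,4,7} D(U)={2,3,4,5,6,7}: X {2,4,7}->{2,4}; U {2,3,4,5,6,7}->{3,4,5,6,7}
Constraint 2 (Z != X) on D(Z)={4,5,6} D(X)={2,4}: no change
Constraint 3 (X != W) on D(X)={2,4} D(W)={4,5,7}: no change
So after constraint 3: D(Z)={4,5,6}, size = 3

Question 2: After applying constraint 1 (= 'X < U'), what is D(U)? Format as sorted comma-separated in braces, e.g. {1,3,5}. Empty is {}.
Constraint 1 (X < U) on D(X)={2,4,7} D(U)={2,3,4,5,6,7}: X {2,4,7}->{2,4}; U {2,3,4,5,6,7}->{3,4,5,6,7}
So after constraint 1: D(U) = {3,4,5,6,7}

Answer: {3,4,5,6,7}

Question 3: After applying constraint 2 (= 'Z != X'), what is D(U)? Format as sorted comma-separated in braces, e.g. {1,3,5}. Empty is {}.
Constraint 1 (X < U) on D(X)={2,4,7} D(U)={2,3,4,5,6,7}: X {2,4,7}->{2,4}; U {2,3,4,5,6,7}->{3,4,5,6,7}
Constraint 2 (Z != X) on D(Z)={4,5,6} D(X)={2,4}: no change
So after constraint 2: D(U) = {3,4,5,6,7}

Answer: {3,4,5,6,7}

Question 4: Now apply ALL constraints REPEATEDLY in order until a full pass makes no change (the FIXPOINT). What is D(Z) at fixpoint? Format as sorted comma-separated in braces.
Answer: {4,5,6}

Derivation:
pass 0 (initial): D(Z)={4,5,6}
pass 1: U {2,3,4,5,6,7}->{3,4,5,6,7}; X {2,4,7}->{2,4}
pass 2: no change
Fixpoint after 2 passes: D(Z) = {4,5,6}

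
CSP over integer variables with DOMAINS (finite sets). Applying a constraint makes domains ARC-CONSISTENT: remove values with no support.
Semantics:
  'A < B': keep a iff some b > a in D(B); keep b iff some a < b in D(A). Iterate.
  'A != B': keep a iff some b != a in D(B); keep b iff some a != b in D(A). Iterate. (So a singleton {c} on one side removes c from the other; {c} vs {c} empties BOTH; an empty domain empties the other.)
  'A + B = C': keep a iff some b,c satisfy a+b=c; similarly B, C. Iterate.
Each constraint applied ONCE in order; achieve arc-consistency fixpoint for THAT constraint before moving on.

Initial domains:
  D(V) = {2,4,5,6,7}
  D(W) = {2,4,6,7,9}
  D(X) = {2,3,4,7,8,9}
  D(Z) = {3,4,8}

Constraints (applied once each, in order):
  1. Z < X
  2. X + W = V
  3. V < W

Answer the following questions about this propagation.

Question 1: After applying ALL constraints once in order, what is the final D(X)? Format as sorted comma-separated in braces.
Answer: {4}

Derivation:
Constraint 1 (Z < X) on D(Z)={3,4,8} D(X)={2,3,4,7,8,9}: X {2,3,4,7,8,9}->{4,7,8,9}
Constraint 2 (X + W = V) on D(X)={4,7,8,9} D(W)={2,4,6,7,9} D(V)={2,4,5,6,7}: X {4,7,8,9}->{4}; W {2,4,6,7,9}->{2}; V {2,4,5,6,7}->{6}
Constraint 3 (V < W) on D(V)={6} D(W)={2}: V {6}->{}; W {2}->{}
So after all 3 constraints: D(X) = {4}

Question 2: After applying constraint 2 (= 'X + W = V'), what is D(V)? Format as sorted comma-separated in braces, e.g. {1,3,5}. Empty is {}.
Answer: {6}

Derivation:
Constraint 1 (Z < X) on D(Z)={3,4,8} D(X)={2,3,4,7,8,9}: X {2,3,4,7,8,9}->{4,7,8,9}
Constraint 2 (X + W = V) on D(X)={4,7,8,9} D(W)={2,4,6,7,9} D(V)={2,4,5,6,7}: X {4,7,8,9}->{4}; W {2,4,6,7,9}->{2}; V {2,4,5,6,7}->{6}
So after constraint 2: D(V) = {6}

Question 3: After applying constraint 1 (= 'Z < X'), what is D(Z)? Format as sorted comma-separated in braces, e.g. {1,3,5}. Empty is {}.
Constraint 1 (Z < X) on D(Z)={3,4,8} D(X)={2,3,4,7,8,9}: X {2,3,4,7,8,9}->{4,7,8,9}
So after constraint 1: D(Z) = {3,4,8}

Answer: {3,4,8}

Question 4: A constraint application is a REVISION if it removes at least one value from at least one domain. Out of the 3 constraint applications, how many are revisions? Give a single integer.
Constraint 1 (Z < X) on D(Z)={3,4,8} D(X)={2,3,4,7,8,9}: X {2,3,4,7,8,9}->{4,7,8,9} => REVISION
Constraint 2 (X + W = V) on D(X)={4,7,8,9} D(W)={2,4,6,7,9} D(V)={2,4,5,6,7}: X {4,7,8,9}->{4}; W {2,4,6,7,9}->{2}; V {2,4,5,6,7}->{6} => REVISION
Constraint 3 (V < W) on D(V)={6} D(W)={2}: V {6}->{}; W {2}->{} => REVISION
Total revisions = 3

Answer: 3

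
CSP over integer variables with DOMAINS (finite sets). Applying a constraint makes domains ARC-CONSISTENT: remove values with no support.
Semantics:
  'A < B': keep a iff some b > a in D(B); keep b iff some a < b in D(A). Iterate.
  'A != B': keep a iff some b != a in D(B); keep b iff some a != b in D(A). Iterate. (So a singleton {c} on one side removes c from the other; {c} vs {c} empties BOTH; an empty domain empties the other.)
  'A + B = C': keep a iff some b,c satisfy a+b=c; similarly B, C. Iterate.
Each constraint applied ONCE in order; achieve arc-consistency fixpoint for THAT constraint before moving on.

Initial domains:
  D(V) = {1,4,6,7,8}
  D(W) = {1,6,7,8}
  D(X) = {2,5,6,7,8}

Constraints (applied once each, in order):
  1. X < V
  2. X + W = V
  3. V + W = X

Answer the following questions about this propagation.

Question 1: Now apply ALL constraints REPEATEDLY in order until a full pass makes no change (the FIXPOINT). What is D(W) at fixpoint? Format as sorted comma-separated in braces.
Answer: {}

Derivation:
pass 0 (initial): D(W)={1,6,7,8}
pass 1: V {1,4,6,7,8}->{6}; W {1,6,7,8}->{1}; X {2,5,6,7,8}->{7}
pass 2: V {6}->{}; W {1}->{}; X {7}->{}
pass 3: no change
Fixpoint after 3 passes: D(W) = {}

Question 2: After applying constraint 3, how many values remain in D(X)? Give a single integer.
Constraint 1 (X < V) on D(X)={2,5,6,7,8} D(V)={1,4,6,7,8}: X {2,5,6,7,8}->{2,5,6,7}; V {1,4,6,7,8}->{4,6,7,8}
Constraint 2 (X + W = V) on D(X)={2,5,6,7} D(W)={1,6,7,8} D(V)={4,6,7,8}: W {1,6,7,8}->{1,6}; V {4,6,7,8}->{6,7,8}
Constraint 3 (V + W = X) on D(V)={6,7,8} D(W)={1,6} D(X)={2,5,6,7}: V {6,7,8}->{6}; W {1,6}->{1}; X {2,5,6,7}->{7}
So after constraint 3: D(X)={7}, size = 1

Answer: 1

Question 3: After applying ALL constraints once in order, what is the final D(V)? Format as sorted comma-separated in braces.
Answer: {6}

Derivation:
Constraint 1 (X < V) on D(X)={2,5,6,7,8} D(V)={1,4,6,7,8}: X {2,5,6,7,8}->{2,5,6,7}; V {1,4,6,7,8}->{4,6,7,8}
Constraint 2 (X + W = V) on D(X)={2,5,6,7} D(W)={1,6,7,8} D(V)={4,6,7,8}: W {1,6,7,8}->{1,6}; V {4,6,7,8}->{6,7,8}
Constraint 3 (V + W = X) on D(V)={6,7,8} D(W)={1,6} D(X)={2,5,6,7}: V {6,7,8}->{6}; W {1,6}->{1}; X {2,5,6,7}->{7}
So after all 3 constraints: D(V) = {6}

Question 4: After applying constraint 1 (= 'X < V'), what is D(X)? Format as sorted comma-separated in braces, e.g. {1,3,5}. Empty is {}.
Constraint 1 (X < V) on D(X)={2,5,6,7,8} D(V)={1,4,6,7,8}: X {2,5,6,7,8}->{2,5,6,7}; V {1,4,6,7,8}->{4,6,7,8}
So after constraint 1: D(X) = {2,5,6,7}

Answer: {2,5,6,7}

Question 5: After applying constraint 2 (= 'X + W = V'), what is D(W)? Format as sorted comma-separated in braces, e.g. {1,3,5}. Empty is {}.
Constraint 1 (X < V) on D(X)={2,5,6,7,8} D(V)={1,4,6,7,8}: X {2,5,6,7,8}->{2,5,6,7}; V {1,4,6,7,8}->{4,6,7,8}
Constraint 2 (X + W = V) on D(X)={2,5,6,7} D(W)={1,6,7,8} D(V)={4,6,7,8}: W {1,6,7,8}->{1,6}; V {4,6,7,8}->{6,7,8}
So after constraint 2: D(W) = {1,6}

Answer: {1,6}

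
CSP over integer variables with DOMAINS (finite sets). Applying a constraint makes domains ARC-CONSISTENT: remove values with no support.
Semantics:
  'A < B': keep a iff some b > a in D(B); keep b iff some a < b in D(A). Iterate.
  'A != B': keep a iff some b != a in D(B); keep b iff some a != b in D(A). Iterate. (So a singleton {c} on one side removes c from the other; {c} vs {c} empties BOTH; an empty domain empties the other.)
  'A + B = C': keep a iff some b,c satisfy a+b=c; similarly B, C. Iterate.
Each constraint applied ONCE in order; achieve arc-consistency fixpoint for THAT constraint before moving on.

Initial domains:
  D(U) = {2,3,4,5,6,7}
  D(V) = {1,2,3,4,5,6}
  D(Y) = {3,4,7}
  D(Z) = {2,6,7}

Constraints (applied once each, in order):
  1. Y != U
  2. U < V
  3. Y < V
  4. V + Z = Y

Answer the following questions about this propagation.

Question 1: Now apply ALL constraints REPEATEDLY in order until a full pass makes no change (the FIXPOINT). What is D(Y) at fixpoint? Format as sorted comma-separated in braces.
Answer: {}

Derivation:
pass 0 (initial): D(Y)={3,4,7}
pass 1: U {2,3,4,5,6,7}->{2,3,4,5}; V {1,2,3,4,5,6}->{}; Y {3,4,7}->{}; Z {2,6,7}->{}
pass 2: U {2,3,4,5}->{}
pass 3: no change
Fixpoint after 3 passes: D(Y) = {}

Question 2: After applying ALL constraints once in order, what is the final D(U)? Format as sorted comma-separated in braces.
Constraint 1 (Y != U) on D(Y)={3,4,7} D(U)={2,3,4,5,6,7}: no change
Constraint 2 (U < V) on D(U)={2,3,4,5,6,7} D(V)={1,2,3,4,5,6}: U {2,3,4,5,6,7}->{2,3,4,5}; V {1,2,3,4,5,6}->{3,4,5,6}
Constraint 3 (Y < V) on D(Y)={3,4,7} D(V)={3,4,5,6}: Y {3,4,7}->{3,4}; V {3,4,5,6}->{4,5,6}
Constraint 4 (V + Z = Y) on D(V)={4,5,6} D(Z)={2,6,7} D(Y)={3,4}: V {4,5,6}->{}; Z {2,6,7}->{}; Y {3,4}->{}
So after all 4 constraints: D(U) = {2,3,4,5}

Answer: {2,3,4,5}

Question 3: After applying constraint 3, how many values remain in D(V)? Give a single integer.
Answer: 3

Derivation:
Constraint 1 (Y != U) on D(Y)={3,4,7} D(U)={2,3,4,5,6,7}: no change
Constraint 2 (U < V) on D(U)={2,3,4,5,6,7} D(V)={1,2,3,4,5,6}: U {2,3,4,5,6,7}->{2,3,4,5}; V {1,2,3,4,5,6}->{3,4,5,6}
Constraint 3 (Y < V) on D(Y)={3,4,7} D(V)={3,4,5,6}: Y {3,4,7}->{3,4}; V {3,4,5,6}->{4,5,6}
So after constraint 3: D(V)={4,5,6}, size = 3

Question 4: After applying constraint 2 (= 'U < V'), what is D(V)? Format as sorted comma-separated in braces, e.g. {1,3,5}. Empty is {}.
Answer: {3,4,5,6}

Derivation:
Constraint 1 (Y != U) on D(Y)={3,4,7} D(U)={2,3,4,5,6,7}: no change
Constraint 2 (U < V) on D(U)={2,3,4,5,6,7} D(V)={1,2,3,4,5,6}: U {2,3,4,5,6,7}->{2,3,4,5}; V {1,2,3,4,5,6}->{3,4,5,6}
So after constraint 2: D(V) = {3,4,5,6}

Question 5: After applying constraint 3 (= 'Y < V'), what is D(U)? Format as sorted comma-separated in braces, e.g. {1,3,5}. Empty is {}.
Answer: {2,3,4,5}

Derivation:
Constraint 1 (Y != U) on D(Y)={3,4,7} D(U)={2,3,4,5,6,7}: no change
Constraint 2 (U < V) on D(U)={2,3,4,5,6,7} D(V)={1,2,3,4,5,6}: U {2,3,4,5,6,7}->{2,3,4,5}; V {1,2,3,4,5,6}->{3,4,5,6}
Constraint 3 (Y < V) on D(Y)={3,4,7} D(V)={3,4,5,6}: Y {3,4,7}->{3,4}; V {3,4,5,6}->{4,5,6}
So after constraint 3: D(U) = {2,3,4,5}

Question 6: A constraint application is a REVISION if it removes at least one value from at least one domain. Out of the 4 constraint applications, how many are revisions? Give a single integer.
Answer: 3

Derivation:
Constraint 1 (Y != U) on D(Y)={3,4,7} D(U)={2,3,4,5,6,7}: no change => not a revision
Constraint 2 (U < V) on D(U)={2,3,4,5,6,7} D(V)={1,2,3,4,5,6}: U {2,3,4,5,6,7}->{2,3,4,5}; V {1,2,3,4,5,6}->{3,4,5,6} => REVISION
Constraint 3 (Y < V) on D(Y)={3,4,7} D(V)={3,4,5,6}: Y {3,4,7}->{3,4}; V {3,4,5,6}->{4,5,6} => REVISION
Constraint 4 (V + Z = Y) on D(V)={4,5,6} D(Z)={2,6,7} D(Y)={3,4}: V {4,5,6}->{}; Z {2,6,7}->{}; Y {3,4}->{} => REVISION
Total revisions = 3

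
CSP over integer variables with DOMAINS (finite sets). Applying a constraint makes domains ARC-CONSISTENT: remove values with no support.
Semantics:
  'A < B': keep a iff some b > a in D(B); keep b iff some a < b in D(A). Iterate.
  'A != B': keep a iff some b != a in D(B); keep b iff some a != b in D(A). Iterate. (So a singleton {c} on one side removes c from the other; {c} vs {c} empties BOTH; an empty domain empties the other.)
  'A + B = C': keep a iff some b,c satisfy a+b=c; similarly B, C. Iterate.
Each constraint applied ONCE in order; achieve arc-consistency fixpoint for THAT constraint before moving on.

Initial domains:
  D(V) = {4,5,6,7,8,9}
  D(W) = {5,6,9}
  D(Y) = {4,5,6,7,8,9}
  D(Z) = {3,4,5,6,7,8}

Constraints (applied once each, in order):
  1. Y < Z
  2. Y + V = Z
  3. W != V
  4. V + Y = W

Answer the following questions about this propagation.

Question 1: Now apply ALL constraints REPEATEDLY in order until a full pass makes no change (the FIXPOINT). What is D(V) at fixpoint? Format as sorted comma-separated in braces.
pass 0 (initial): D(V)={4,5,6,7,8,9}
pass 1: V {4,5,6,7,8,9}->{}; W {5,6,9}->{}; Y {4,5,6,7,8,9}->{}; Z {3,4,5,6,7,8}->{8}
pass 2: Z {8}->{}
pass 3: no change
Fixpoint after 3 passes: D(V) = {}

Answer: {}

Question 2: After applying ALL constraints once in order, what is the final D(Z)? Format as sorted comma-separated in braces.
Answer: {8}

Derivation:
Constraint 1 (Y < Z) on D(Y)={4,5,6,7,8,9} D(Z)={3,4,5,6,7,8}: Y {4,5,6,7,8,9}->{4,5,6,7}; Z {3,4,5,6,7,8}->{5,6,7,8}
Constraint 2 (Y + V = Z) on D(Y)={4,5,6,7} D(V)={4,5,6,7,8,9} D(Z)={5,6,7,8}: Y {4,5,6,7}->{4}; V {4,5,6,7,8,9}->{4}; Z {5,6,7,8}->{8}
Constraint 3 (W != V) on D(W)={5,6,9} D(V)={4}: no change
Constraint 4 (V + Y = W) on D(V)={4} D(Y)={4} D(W)={5,6,9}: V {4}->{}; Y {4}->{}; W {5,6,9}->{}
So after all 4 constraints: D(Z) = {8}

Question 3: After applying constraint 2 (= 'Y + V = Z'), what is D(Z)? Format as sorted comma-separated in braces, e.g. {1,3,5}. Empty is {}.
Answer: {8}

Derivation:
Constraint 1 (Y < Z) on D(Y)={4,5,6,7,8,9} D(Z)={3,4,5,6,7,8}: Y {4,5,6,7,8,9}->{4,5,6,7}; Z {3,4,5,6,7,8}->{5,6,7,8}
Constraint 2 (Y + V = Z) on D(Y)={4,5,6,7} D(V)={4,5,6,7,8,9} D(Z)={5,6,7,8}: Y {4,5,6,7}->{4}; V {4,5,6,7,8,9}->{4}; Z {5,6,7,8}->{8}
So after constraint 2: D(Z) = {8}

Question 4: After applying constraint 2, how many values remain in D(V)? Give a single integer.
Constraint 1 (Y < Z) on D(Y)={4,5,6,7,8,9} D(Z)={3,4,5,6,7,8}: Y {4,5,6,7,8,9}->{4,5,6,7}; Z {3,4,5,6,7,8}->{5,6,7,8}
Constraint 2 (Y + V = Z) on D(Y)={4,5,6,7} D(V)={4,5,6,7,8,9} D(Z)={5,6,7,8}: Y {4,5,6,7}->{4}; V {4,5,6,7,8,9}->{4}; Z {5,6,7,8}->{8}
So after constraint 2: D(V)={4}, size = 1

Answer: 1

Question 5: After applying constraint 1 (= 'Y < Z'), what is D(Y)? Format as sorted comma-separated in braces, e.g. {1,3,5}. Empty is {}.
Answer: {4,5,6,7}

Derivation:
Constraint 1 (Y < Z) on D(Y)={4,5,6,7,8,9} D(Z)={3,4,5,6,7,8}: Y {4,5,6,7,8,9}->{4,5,6,7}; Z {3,4,5,6,7,8}->{5,6,7,8}
So after constraint 1: D(Y) = {4,5,6,7}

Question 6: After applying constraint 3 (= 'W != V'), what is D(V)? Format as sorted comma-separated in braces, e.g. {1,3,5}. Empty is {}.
Constraint 1 (Y < Z) on D(Y)={4,5,6,7,8,9} D(Z)={3,4,5,6,7,8}: Y {4,5,6,7,8,9}->{4,5,6,7}; Z {3,4,5,6,7,8}->{5,6,7,8}
Constraint 2 (Y + V = Z) on D(Y)={4,5,6,7} D(V)={4,5,6,7,8,9} D(Z)={5,6,7,8}: Y {4,5,6,7}->{4}; V {4,5,6,7,8,9}->{4}; Z {5,6,7,8}->{8}
Constraint 3 (W != V) on D(W)={5,6,9} D(V)={4}: no change
So after constraint 3: D(V) = {4}

Answer: {4}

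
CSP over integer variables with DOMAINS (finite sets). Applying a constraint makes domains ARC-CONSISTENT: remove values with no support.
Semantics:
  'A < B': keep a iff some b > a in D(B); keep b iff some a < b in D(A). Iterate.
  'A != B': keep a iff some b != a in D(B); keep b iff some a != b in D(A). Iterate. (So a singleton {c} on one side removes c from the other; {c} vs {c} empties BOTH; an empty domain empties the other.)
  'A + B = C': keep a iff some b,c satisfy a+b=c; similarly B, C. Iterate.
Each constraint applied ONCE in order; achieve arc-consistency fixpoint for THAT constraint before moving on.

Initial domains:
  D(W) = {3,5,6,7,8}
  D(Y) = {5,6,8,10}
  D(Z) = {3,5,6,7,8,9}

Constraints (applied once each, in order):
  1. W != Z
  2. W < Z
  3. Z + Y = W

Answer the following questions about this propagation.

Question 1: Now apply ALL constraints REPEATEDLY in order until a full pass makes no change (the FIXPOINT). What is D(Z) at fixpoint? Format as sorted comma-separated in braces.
Answer: {}

Derivation:
pass 0 (initial): D(Z)={3,5,6,7,8,9}
pass 1: W {3,5,6,7,8}->{}; Y {5,6,8,10}->{}; Z {3,5,6,7,8,9}->{}
pass 2: no change
Fixpoint after 2 passes: D(Z) = {}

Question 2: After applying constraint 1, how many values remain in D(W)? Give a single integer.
Constraint 1 (W != Z) on D(W)={3,5,6,7,8} D(Z)={3,5,6,7,8,9}: no change
So after constraint 1: D(W)={3,5,6,7,8}, size = 5

Answer: 5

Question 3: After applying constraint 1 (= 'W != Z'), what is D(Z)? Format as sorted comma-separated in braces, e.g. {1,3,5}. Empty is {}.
Answer: {3,5,6,7,8,9}

Derivation:
Constraint 1 (W != Z) on D(W)={3,5,6,7,8} D(Z)={3,5,6,7,8,9}: no change
So after constraint 1: D(Z) = {3,5,6,7,8,9}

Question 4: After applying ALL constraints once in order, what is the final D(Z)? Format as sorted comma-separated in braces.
Constraint 1 (W != Z) on D(W)={3,5,6,7,8} D(Z)={3,5,6,7,8,9}: no change
Constraint 2 (W < Z) on D(W)={3,5,6,7,8} D(Z)={3,5,6,7,8,9}: Z {3,5,6,7,8,9}->{5,6,7,8,9}
Constraint 3 (Z + Y = W) on D(Z)={5,6,7,8,9} D(Y)={5,6,8,10} D(W)={3,5,6,7,8}: Z {5,6,7,8,9}->{}; Y {5,6,8,10}->{}; W {3,5,6,7,8}->{}
So after all 3 constraints: D(Z) = {}

Answer: {}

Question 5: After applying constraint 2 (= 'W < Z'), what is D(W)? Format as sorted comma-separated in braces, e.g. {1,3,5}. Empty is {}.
Constraint 1 (W != Z) on D(W)={3,5,6,7,8} D(Z)={3,5,6,7,8,9}: no change
Constraint 2 (W < Z) on D(W)={3,5,6,7,8} D(Z)={3,5,6,7,8,9}: Z {3,5,6,7,8,9}->{5,6,7,8,9}
So after constraint 2: D(W) = {3,5,6,7,8}

Answer: {3,5,6,7,8}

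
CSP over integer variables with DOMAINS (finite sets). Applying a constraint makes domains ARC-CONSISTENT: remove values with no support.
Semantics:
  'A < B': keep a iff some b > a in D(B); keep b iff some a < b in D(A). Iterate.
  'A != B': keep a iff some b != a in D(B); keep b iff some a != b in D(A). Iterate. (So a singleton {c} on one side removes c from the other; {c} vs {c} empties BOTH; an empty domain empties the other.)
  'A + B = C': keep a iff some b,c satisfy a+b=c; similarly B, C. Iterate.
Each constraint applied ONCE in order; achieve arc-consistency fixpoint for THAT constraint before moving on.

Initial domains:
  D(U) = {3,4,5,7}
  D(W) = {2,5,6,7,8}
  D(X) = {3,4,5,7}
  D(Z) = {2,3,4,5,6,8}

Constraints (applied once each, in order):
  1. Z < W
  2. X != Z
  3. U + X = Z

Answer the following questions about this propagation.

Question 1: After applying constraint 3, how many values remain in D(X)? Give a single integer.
Answer: 1

Derivation:
Constraint 1 (Z < W) on D(Z)={2,3,4,5,6,8} D(W)={2,5,6,7,8}: Z {2,3,4,5,6,8}->{2,3,4,5,6}; W {2,5,6,7,8}->{5,6,7,8}
Constraint 2 (X != Z) on D(X)={3,4,5,7} D(Z)={2,3,4,5,6}: no change
Constraint 3 (U + X = Z) on D(U)={3,4,5,7} D(X)={3,4,5,7} D(Z)={2,3,4,5,6}: U {3,4,5,7}->{3}; X {3,4,5,7}->{3}; Z {2,3,4,5,6}->{6}
So after constraint 3: D(X)={3}, size = 1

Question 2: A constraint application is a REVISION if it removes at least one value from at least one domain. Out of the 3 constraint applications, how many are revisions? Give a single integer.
Constraint 1 (Z < W) on D(Z)={2,3,4,5,6,8} D(W)={2,5,6,7,8}: Z {2,3,4,5,6,8}->{2,3,4,5,6}; W {2,5,6,7,8}->{5,6,7,8} => REVISION
Constraint 2 (X != Z) on D(X)={3,4,5,7} D(Z)={2,3,4,5,6}: no change => not a revision
Constraint 3 (U + X = Z) on D(U)={3,4,5,7} D(X)={3,4,5,7} D(Z)={2,3,4,5,6}: U {3,4,5,7}->{3}; X {3,4,5,7}->{3}; Z {2,3,4,5,6}->{6} => REVISION
Total revisions = 2

Answer: 2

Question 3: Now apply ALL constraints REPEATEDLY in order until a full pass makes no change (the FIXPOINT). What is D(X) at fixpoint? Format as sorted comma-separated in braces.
Answer: {3}

Derivation:
pass 0 (initial): D(X)={3,4,5,7}
pass 1: U {3,4,5,7}->{3}; W {2,5,6,7,8}->{5,6,7,8}; X {3,4,5,7}->{3}; Z {2,3,4,5,6,8}->{6}
pass 2: W {5,6,7,8}->{7,8}
pass 3: no change
Fixpoint after 3 passes: D(X) = {3}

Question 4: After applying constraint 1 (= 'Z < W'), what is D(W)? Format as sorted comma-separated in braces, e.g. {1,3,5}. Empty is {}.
Constraint 1 (Z < W) on D(Z)={2,3,4,5,6,8} D(W)={2,5,6,7,8}: Z {2,3,4,5,6,8}->{2,3,4,5,6}; W {2,5,6,7,8}->{5,6,7,8}
So after constraint 1: D(W) = {5,6,7,8}

Answer: {5,6,7,8}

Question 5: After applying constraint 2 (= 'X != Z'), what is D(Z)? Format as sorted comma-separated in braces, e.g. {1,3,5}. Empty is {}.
Answer: {2,3,4,5,6}

Derivation:
Constraint 1 (Z < W) on D(Z)={2,3,4,5,6,8} D(W)={2,5,6,7,8}: Z {2,3,4,5,6,8}->{2,3,4,5,6}; W {2,5,6,7,8}->{5,6,7,8}
Constraint 2 (X != Z) on D(X)={3,4,5,7} D(Z)={2,3,4,5,6}: no change
So after constraint 2: D(Z) = {2,3,4,5,6}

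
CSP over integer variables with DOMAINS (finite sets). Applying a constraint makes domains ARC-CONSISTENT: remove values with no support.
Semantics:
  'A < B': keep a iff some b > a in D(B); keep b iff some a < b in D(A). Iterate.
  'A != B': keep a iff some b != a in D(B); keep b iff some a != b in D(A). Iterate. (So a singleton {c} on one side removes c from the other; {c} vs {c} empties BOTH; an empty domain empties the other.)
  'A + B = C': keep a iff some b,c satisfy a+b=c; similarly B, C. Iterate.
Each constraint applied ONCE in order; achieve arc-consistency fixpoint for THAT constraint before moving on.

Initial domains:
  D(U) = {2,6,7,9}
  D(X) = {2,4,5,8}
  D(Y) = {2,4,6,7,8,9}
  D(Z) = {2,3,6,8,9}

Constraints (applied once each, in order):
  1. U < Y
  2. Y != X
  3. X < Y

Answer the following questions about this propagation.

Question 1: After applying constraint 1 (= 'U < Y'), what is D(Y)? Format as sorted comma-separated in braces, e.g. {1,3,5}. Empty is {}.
Answer: {4,6,7,8,9}

Derivation:
Constraint 1 (U < Y) on D(U)={2,6,7,9} D(Y)={2,4,6,7,8,9}: U {2,6,7,9}->{2,6,7}; Y {2,4,6,7,8,9}->{4,6,7,8,9}
So after constraint 1: D(Y) = {4,6,7,8,9}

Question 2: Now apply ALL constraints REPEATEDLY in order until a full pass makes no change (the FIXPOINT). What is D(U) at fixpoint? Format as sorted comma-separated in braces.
Answer: {2,6,7}

Derivation:
pass 0 (initial): D(U)={2,6,7,9}
pass 1: U {2,6,7,9}->{2,6,7}; Y {2,4,6,7,8,9}->{4,6,7,8,9}
pass 2: no change
Fixpoint after 2 passes: D(U) = {2,6,7}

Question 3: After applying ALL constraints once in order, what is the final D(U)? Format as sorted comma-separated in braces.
Answer: {2,6,7}

Derivation:
Constraint 1 (U < Y) on D(U)={2,6,7,9} D(Y)={2,4,6,7,8,9}: U {2,6,7,9}->{2,6,7}; Y {2,4,6,7,8,9}->{4,6,7,8,9}
Constraint 2 (Y != X) on D(Y)={4,6,7,8,9} D(X)={2,4,5,8}: no change
Constraint 3 (X < Y) on D(X)={2,4,5,8} D(Y)={4,6,7,8,9}: no change
So after all 3 constraints: D(U) = {2,6,7}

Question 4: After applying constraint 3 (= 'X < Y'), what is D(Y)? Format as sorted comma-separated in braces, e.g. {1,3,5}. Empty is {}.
Answer: {4,6,7,8,9}

Derivation:
Constraint 1 (U < Y) on D(U)={2,6,7,9} D(Y)={2,4,6,7,8,9}: U {2,6,7,9}->{2,6,7}; Y {2,4,6,7,8,9}->{4,6,7,8,9}
Constraint 2 (Y != X) on D(Y)={4,6,7,8,9} D(X)={2,4,5,8}: no change
Constraint 3 (X < Y) on D(X)={2,4,5,8} D(Y)={4,6,7,8,9}: no change
So after constraint 3: D(Y) = {4,6,7,8,9}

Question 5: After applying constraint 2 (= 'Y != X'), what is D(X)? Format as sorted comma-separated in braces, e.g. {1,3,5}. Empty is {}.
Constraint 1 (U < Y) on D(U)={2,6,7,9} D(Y)={2,4,6,7,8,9}: U {2,6,7,9}->{2,6,7}; Y {2,4,6,7,8,9}->{4,6,7,8,9}
Constraint 2 (Y != X) on D(Y)={4,6,7,8,9} D(X)={2,4,5,8}: no change
So after constraint 2: D(X) = {2,4,5,8}

Answer: {2,4,5,8}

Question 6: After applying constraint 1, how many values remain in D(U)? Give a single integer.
Constraint 1 (U < Y) on D(U)={2,6,7,9} D(Y)={2,4,6,7,8,9}: U {2,6,7,9}->{2,6,7}; Y {2,4,6,7,8,9}->{4,6,7,8,9}
So after constraint 1: D(U)={2,6,7}, size = 3

Answer: 3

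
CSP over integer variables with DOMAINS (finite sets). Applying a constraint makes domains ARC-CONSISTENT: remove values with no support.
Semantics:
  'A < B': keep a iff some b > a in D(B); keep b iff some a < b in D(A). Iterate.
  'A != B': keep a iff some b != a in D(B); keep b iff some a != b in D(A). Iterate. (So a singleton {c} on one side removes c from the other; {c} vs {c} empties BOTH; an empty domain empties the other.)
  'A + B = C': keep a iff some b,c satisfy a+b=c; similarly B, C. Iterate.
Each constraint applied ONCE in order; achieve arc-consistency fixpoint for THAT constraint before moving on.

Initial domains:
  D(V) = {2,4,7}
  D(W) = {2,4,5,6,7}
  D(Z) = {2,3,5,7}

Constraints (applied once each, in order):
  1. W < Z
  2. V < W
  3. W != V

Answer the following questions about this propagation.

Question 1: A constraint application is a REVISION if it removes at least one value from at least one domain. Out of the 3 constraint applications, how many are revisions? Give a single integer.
Constraint 1 (W < Z) on D(W)={2,4,5,6,7} D(Z)={2,3,5,7}: W {2,4,5,6,7}->{2,4,5,6}; Z {2,3,5,7}->{3,5,7} => REVISION
Constraint 2 (V < W) on D(V)={2,4,7} D(W)={2,4,5,6}: V {2,4,7}->{2,4}; W {2,4,5,6}->{4,5,6} => REVISION
Constraint 3 (W != V) on D(W)={4,5,6} D(V)={2,4}: no change => not a revision
Total revisions = 2

Answer: 2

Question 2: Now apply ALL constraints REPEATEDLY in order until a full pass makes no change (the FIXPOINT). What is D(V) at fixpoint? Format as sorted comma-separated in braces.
pass 0 (initial): D(V)={2,4,7}
pass 1: V {2,4,7}->{2,4}; W {2,4,5,6,7}->{4,5,6}; Z {2,3,5,7}->{3,5,7}
pass 2: Z {3,5,7}->{5,7}
pass 3: no change
Fixpoint after 3 passes: D(V) = {2,4}

Answer: {2,4}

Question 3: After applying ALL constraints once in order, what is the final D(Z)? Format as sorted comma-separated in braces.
Constraint 1 (W < Z) on D(W)={2,4,5,6,7} D(Z)={2,3,5,7}: W {2,4,5,6,7}->{2,4,5,6}; Z {2,3,5,7}->{3,5,7}
Constraint 2 (V < W) on D(V)={2,4,7} D(W)={2,4,5,6}: V {2,4,7}->{2,4}; W {2,4,5,6}->{4,5,6}
Constraint 3 (W != V) on D(W)={4,5,6} D(V)={2,4}: no change
So after all 3 constraints: D(Z) = {3,5,7}

Answer: {3,5,7}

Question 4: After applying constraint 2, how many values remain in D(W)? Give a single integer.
Constraint 1 (W < Z) on D(W)={2,4,5,6,7} D(Z)={2,3,5,7}: W {2,4,5,6,7}->{2,4,5,6}; Z {2,3,5,7}->{3,5,7}
Constraint 2 (V < W) on D(V)={2,4,7} D(W)={2,4,5,6}: V {2,4,7}->{2,4}; W {2,4,5,6}->{4,5,6}
So after constraint 2: D(W)={4,5,6}, size = 3

Answer: 3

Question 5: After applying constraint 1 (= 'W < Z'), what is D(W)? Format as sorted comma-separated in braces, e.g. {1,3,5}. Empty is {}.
Answer: {2,4,5,6}

Derivation:
Constraint 1 (W < Z) on D(W)={2,4,5,6,7} D(Z)={2,3,5,7}: W {2,4,5,6,7}->{2,4,5,6}; Z {2,3,5,7}->{3,5,7}
So after constraint 1: D(W) = {2,4,5,6}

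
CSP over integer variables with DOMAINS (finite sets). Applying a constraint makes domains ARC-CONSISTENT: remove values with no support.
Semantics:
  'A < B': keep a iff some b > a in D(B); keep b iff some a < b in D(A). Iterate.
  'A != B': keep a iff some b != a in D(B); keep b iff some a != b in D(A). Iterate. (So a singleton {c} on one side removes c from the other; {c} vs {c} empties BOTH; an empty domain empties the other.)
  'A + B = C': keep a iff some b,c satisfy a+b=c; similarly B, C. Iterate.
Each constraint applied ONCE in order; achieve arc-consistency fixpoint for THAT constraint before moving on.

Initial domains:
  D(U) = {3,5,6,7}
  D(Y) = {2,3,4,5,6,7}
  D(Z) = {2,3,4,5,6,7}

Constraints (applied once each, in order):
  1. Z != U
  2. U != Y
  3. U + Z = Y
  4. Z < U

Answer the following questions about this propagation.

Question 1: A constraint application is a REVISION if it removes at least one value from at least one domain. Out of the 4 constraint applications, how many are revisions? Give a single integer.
Constraint 1 (Z != U) on D(Z)={2,3,4,5,6,7} D(U)={3,5,6,7}: no change => not a revision
Constraint 2 (U != Y) on D(U)={3,5,6,7} D(Y)={2,3,4,5,6,7}: no change => not a revision
Constraint 3 (U + Z = Y) on D(U)={3,5,6,7} D(Z)={2,3,4,5,6,7} D(Y)={2,3,4,5,6,7}: U {3,5,6,7}->{3,5}; Z {2,3,4,5,6,7}->{2,3,4}; Y {2,3,4,5,6,7}->{5,6,7} => REVISION
Constraint 4 (Z < U) on D(Z)={2,3,4} D(U)={3,5}: no change => not a revision
Total revisions = 1

Answer: 1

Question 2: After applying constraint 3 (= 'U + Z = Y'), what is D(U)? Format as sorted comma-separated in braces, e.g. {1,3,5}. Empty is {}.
Answer: {3,5}

Derivation:
Constraint 1 (Z != U) on D(Z)={2,3,4,5,6,7} D(U)={3,5,6,7}: no change
Constraint 2 (U != Y) on D(U)={3,5,6,7} D(Y)={2,3,4,5,6,7}: no change
Constraint 3 (U + Z = Y) on D(U)={3,5,6,7} D(Z)={2,3,4,5,6,7} D(Y)={2,3,4,5,6,7}: U {3,5,6,7}->{3,5}; Z {2,3,4,5,6,7}->{2,3,4}; Y {2,3,4,5,6,7}->{5,6,7}
So after constraint 3: D(U) = {3,5}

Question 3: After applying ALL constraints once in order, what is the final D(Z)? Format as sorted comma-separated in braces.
Answer: {2,3,4}

Derivation:
Constraint 1 (Z != U) on D(Z)={2,3,4,5,6,7} D(U)={3,5,6,7}: no change
Constraint 2 (U != Y) on D(U)={3,5,6,7} D(Y)={2,3,4,5,6,7}: no change
Constraint 3 (U + Z = Y) on D(U)={3,5,6,7} D(Z)={2,3,4,5,6,7} D(Y)={2,3,4,5,6,7}: U {3,5,6,7}->{3,5}; Z {2,3,4,5,6,7}->{2,3,4}; Y {2,3,4,5,6,7}->{5,6,7}
Constraint 4 (Z < U) on D(Z)={2,3,4} D(U)={3,5}: no change
So after all 4 constraints: D(Z) = {2,3,4}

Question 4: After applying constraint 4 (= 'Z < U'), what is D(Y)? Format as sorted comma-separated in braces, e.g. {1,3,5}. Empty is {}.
Constraint 1 (Z != U) on D(Z)={2,3,4,5,6,7} D(U)={3,5,6,7}: no change
Constraint 2 (U != Y) on D(U)={3,5,6,7} D(Y)={2,3,4,5,6,7}: no change
Constraint 3 (U + Z = Y) on D(U)={3,5,6,7} D(Z)={2,3,4,5,6,7} D(Y)={2,3,4,5,6,7}: U {3,5,6,7}->{3,5}; Z {2,3,4,5,6,7}->{2,3,4}; Y {2,3,4,5,6,7}->{5,6,7}
Constraint 4 (Z < U) on D(Z)={2,3,4} D(U)={3,5}: no change
So after constraint 4: D(Y) = {5,6,7}

Answer: {5,6,7}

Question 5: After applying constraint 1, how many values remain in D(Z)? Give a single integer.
Constraint 1 (Z != U) on D(Z)={2,3,4,5,6,7} D(U)={3,5,6,7}: no change
So after constraint 1: D(Z)={2,3,4,5,6,7}, size = 6

Answer: 6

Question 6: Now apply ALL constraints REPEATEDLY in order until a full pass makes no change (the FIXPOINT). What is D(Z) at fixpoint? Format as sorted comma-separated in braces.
pass 0 (initial): D(Z)={2,3,4,5,6,7}
pass 1: U {3,5,6,7}->{3,5}; Y {2,3,4,5,6,7}->{5,6,7}; Z {2,3,4,5,6,7}->{2,3,4}
pass 2: no change
Fixpoint after 2 passes: D(Z) = {2,3,4}

Answer: {2,3,4}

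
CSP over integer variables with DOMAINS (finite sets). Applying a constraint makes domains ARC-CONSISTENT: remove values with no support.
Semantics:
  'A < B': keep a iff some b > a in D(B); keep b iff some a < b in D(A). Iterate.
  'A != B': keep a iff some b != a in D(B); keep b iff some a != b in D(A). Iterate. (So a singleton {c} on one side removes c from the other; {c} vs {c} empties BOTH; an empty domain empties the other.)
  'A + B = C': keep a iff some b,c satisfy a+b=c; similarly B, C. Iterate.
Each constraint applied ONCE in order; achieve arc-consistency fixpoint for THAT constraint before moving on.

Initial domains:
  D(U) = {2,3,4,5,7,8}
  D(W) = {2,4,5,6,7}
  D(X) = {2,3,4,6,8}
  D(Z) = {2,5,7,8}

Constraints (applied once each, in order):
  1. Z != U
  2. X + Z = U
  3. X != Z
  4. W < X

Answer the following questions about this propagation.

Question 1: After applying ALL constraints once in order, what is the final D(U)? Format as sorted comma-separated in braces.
Constraint 1 (Z != U) on D(Z)={2,5,7,8} D(U)={2,3,4,5,7,8}: no change
Constraint 2 (X + Z = U) on D(X)={2,3,4,6,8} D(Z)={2,5,7,8} D(U)={2,3,4,5,7,8}: X {2,3,4,6,8}->{2,3,6}; Z {2,5,7,8}->{2,5}; U {2,3,4,5,7,8}->{4,5,7,8}
Constraint 3 (X != Z) on D(X)={2,3,6} D(Z)={2,5}: no change
Constraint 4 (W < X) on D(W)={2,4,5,6,7} D(X)={2,3,6}: W {2,4,5,6,7}->{2,4,5}; X {2,3,6}->{3,6}
So after all 4 constraints: D(U) = {4,5,7,8}

Answer: {4,5,7,8}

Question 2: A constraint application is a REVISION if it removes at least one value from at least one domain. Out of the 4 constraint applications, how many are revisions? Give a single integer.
Answer: 2

Derivation:
Constraint 1 (Z != U) on D(Z)={2,5,7,8} D(U)={2,3,4,5,7,8}: no change => not a revision
Constraint 2 (X + Z = U) on D(X)={2,3,4,6,8} D(Z)={2,5,7,8} D(U)={2,3,4,5,7,8}: X {2,3,4,6,8}->{2,3,6}; Z {2,5,7,8}->{2,5}; U {2,3,4,5,7,8}->{4,5,7,8} => REVISION
Constraint 3 (X != Z) on D(X)={2,3,6} D(Z)={2,5}: no change => not a revision
Constraint 4 (W < X) on D(W)={2,4,5,6,7} D(X)={2,3,6}: W {2,4,5,6,7}->{2,4,5}; X {2,3,6}->{3,6} => REVISION
Total revisions = 2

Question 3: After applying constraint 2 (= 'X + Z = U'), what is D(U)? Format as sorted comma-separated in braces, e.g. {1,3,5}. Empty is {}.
Constraint 1 (Z != U) on D(Z)={2,5,7,8} D(U)={2,3,4,5,7,8}: no change
Constraint 2 (X + Z = U) on D(X)={2,3,4,6,8} D(Z)={2,5,7,8} D(U)={2,3,4,5,7,8}: X {2,3,4,6,8}->{2,3,6}; Z {2,5,7,8}->{2,5}; U {2,3,4,5,7,8}->{4,5,7,8}
So after constraint 2: D(U) = {4,5,7,8}

Answer: {4,5,7,8}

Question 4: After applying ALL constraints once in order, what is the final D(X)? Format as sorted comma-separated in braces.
Constraint 1 (Z != U) on D(Z)={2,5,7,8} D(U)={2,3,4,5,7,8}: no change
Constraint 2 (X + Z = U) on D(X)={2,3,4,6,8} D(Z)={2,5,7,8} D(U)={2,3,4,5,7,8}: X {2,3,4,6,8}->{2,3,6}; Z {2,5,7,8}->{2,5}; U {2,3,4,5,7,8}->{4,5,7,8}
Constraint 3 (X != Z) on D(X)={2,3,6} D(Z)={2,5}: no change
Constraint 4 (W < X) on D(W)={2,4,5,6,7} D(X)={2,3,6}: W {2,4,5,6,7}->{2,4,5}; X {2,3,6}->{3,6}
So after all 4 constraints: D(X) = {3,6}

Answer: {3,6}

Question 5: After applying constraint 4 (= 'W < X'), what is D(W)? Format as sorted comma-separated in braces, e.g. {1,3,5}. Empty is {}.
Constraint 1 (Z != U) on D(Z)={2,5,7,8} D(U)={2,3,4,5,7,8}: no change
Constraint 2 (X + Z = U) on D(X)={2,3,4,6,8} D(Z)={2,5,7,8} D(U)={2,3,4,5,7,8}: X {2,3,4,6,8}->{2,3,6}; Z {2,5,7,8}->{2,5}; U {2,3,4,5,7,8}->{4,5,7,8}
Constraint 3 (X != Z) on D(X)={2,3,6} D(Z)={2,5}: no change
Constraint 4 (W < X) on D(W)={2,4,5,6,7} D(X)={2,3,6}: W {2,4,5,6,7}->{2,4,5}; X {2,3,6}->{3,6}
So after constraint 4: D(W) = {2,4,5}

Answer: {2,4,5}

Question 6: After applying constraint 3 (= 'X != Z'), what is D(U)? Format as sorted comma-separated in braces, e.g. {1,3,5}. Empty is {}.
Answer: {4,5,7,8}

Derivation:
Constraint 1 (Z != U) on D(Z)={2,5,7,8} D(U)={2,3,4,5,7,8}: no change
Constraint 2 (X + Z = U) on D(X)={2,3,4,6,8} D(Z)={2,5,7,8} D(U)={2,3,4,5,7,8}: X {2,3,4,6,8}->{2,3,6}; Z {2,5,7,8}->{2,5}; U {2,3,4,5,7,8}->{4,5,7,8}
Constraint 3 (X != Z) on D(X)={2,3,6} D(Z)={2,5}: no change
So after constraint 3: D(U) = {4,5,7,8}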